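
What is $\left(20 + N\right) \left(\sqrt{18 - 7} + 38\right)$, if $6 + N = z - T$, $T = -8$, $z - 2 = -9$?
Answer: $570 + 15 \sqrt{11} \approx 619.75$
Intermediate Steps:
$z = -7$ ($z = 2 - 9 = -7$)
$N = -5$ ($N = -6 - -1 = -6 + \left(-7 + 8\right) = -6 + 1 = -5$)
$\left(20 + N\right) \left(\sqrt{18 - 7} + 38\right) = \left(20 - 5\right) \left(\sqrt{18 - 7} + 38\right) = 15 \left(\sqrt{11} + 38\right) = 15 \left(38 + \sqrt{11}\right) = 570 + 15 \sqrt{11}$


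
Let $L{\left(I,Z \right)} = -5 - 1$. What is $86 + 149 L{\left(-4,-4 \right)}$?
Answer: $-808$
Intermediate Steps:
$L{\left(I,Z \right)} = -6$
$86 + 149 L{\left(-4,-4 \right)} = 86 + 149 \left(-6\right) = 86 - 894 = -808$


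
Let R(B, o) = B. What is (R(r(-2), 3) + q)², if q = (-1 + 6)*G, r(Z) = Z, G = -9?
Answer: 2209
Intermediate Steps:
q = -45 (q = (-1 + 6)*(-9) = 5*(-9) = -45)
(R(r(-2), 3) + q)² = (-2 - 45)² = (-47)² = 2209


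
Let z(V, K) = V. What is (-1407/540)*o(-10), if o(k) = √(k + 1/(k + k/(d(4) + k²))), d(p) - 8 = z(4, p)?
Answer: -469*I*√358210/33900 ≈ -8.2802*I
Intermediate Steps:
d(p) = 12 (d(p) = 8 + 4 = 12)
o(k) = √(k + 1/(k + k/(12 + k²)))
(-1407/540)*o(-10) = (-1407/540)*√((12 + (-10)⁴ + 14*(-10)²)/((-10)*(13 + (-10)²))) = (-1407*1/540)*√(-(12 + 10000 + 14*100)/(10*(13 + 100))) = -469*I*√1130*√(12 + 10000 + 1400)/1130/180 = -469*3*I*√358210/565/180 = -469*I*√358210/33900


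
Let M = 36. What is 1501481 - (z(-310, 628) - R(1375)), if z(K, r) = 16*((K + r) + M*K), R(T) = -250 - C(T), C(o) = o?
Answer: 1673328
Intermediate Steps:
R(T) = -250 - T
z(K, r) = 16*r + 592*K (z(K, r) = 16*((K + r) + 36*K) = 16*(r + 37*K) = 16*r + 592*K)
1501481 - (z(-310, 628) - R(1375)) = 1501481 - ((16*628 + 592*(-310)) - (-250 - 1*1375)) = 1501481 - ((10048 - 183520) - (-250 - 1375)) = 1501481 - (-173472 - 1*(-1625)) = 1501481 - (-173472 + 1625) = 1501481 - 1*(-171847) = 1501481 + 171847 = 1673328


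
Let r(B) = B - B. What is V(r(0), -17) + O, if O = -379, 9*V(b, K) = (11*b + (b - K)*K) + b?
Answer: -3700/9 ≈ -411.11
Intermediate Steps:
r(B) = 0
V(b, K) = 4*b/3 + K*(b - K)/9 (V(b, K) = ((11*b + (b - K)*K) + b)/9 = ((11*b + K*(b - K)) + b)/9 = (12*b + K*(b - K))/9 = 4*b/3 + K*(b - K)/9)
V(r(0), -17) + O = (-1/9*(-17)**2 + (4/3)*0 + (1/9)*(-17)*0) - 379 = (-1/9*289 + 0 + 0) - 379 = (-289/9 + 0 + 0) - 379 = -289/9 - 379 = -3700/9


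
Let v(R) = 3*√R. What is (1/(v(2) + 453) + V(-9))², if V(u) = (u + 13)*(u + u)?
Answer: 8083346790497/1559383203 + 9848866*√2/4678149609 ≈ 5183.7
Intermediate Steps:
V(u) = 2*u*(13 + u) (V(u) = (13 + u)*(2*u) = 2*u*(13 + u))
(1/(v(2) + 453) + V(-9))² = (1/(3*√2 + 453) + 2*(-9)*(13 - 9))² = (1/(453 + 3*√2) + 2*(-9)*4)² = (1/(453 + 3*√2) - 72)² = (-72 + 1/(453 + 3*√2))²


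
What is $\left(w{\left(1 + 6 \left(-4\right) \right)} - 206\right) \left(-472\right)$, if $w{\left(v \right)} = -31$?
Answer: $111864$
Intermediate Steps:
$\left(w{\left(1 + 6 \left(-4\right) \right)} - 206\right) \left(-472\right) = \left(-31 - 206\right) \left(-472\right) = \left(-237\right) \left(-472\right) = 111864$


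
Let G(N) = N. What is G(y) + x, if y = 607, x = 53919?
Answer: 54526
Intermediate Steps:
G(y) + x = 607 + 53919 = 54526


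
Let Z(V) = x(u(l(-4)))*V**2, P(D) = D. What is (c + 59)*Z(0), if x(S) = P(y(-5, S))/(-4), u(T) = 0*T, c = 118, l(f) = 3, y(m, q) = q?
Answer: 0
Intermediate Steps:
u(T) = 0
x(S) = -S/4 (x(S) = S/(-4) = S*(-1/4) = -S/4)
Z(V) = 0 (Z(V) = (-1/4*0)*V**2 = 0*V**2 = 0)
(c + 59)*Z(0) = (118 + 59)*0 = 177*0 = 0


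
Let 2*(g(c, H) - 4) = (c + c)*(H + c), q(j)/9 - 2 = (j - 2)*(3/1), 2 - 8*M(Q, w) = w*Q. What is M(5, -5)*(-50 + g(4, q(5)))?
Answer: 4941/4 ≈ 1235.3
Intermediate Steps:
M(Q, w) = ¼ - Q*w/8 (M(Q, w) = ¼ - w*Q/8 = ¼ - Q*w/8)
q(j) = -36 + 27*j (q(j) = 18 + 9*((j - 2)*(3/1)) = 18 + 9*((-2 + j)*(3*1)) = 18 + 9*((-2 + j)*3) = 18 + 9*(-6 + 3*j) = 18 + (-54 + 27*j) = -36 + 27*j)
g(c, H) = 4 + c*(H + c) (g(c, H) = 4 + ((c + c)*(H + c))/2 = 4 + ((2*c)*(H + c))/2 = 4 + (2*c*(H + c))/2 = 4 + c*(H + c))
M(5, -5)*(-50 + g(4, q(5))) = (¼ - ⅛*5*(-5))*(-50 + (4 + 4² + (-36 + 27*5)*4)) = (¼ + 25/8)*(-50 + (4 + 16 + (-36 + 135)*4)) = 27*(-50 + (4 + 16 + 99*4))/8 = 27*(-50 + (4 + 16 + 396))/8 = 27*(-50 + 416)/8 = (27/8)*366 = 4941/4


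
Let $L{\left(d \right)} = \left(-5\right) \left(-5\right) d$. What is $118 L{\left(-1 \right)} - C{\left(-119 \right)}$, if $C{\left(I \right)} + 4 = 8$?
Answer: $-2954$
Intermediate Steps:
$L{\left(d \right)} = 25 d$
$C{\left(I \right)} = 4$ ($C{\left(I \right)} = -4 + 8 = 4$)
$118 L{\left(-1 \right)} - C{\left(-119 \right)} = 118 \cdot 25 \left(-1\right) - 4 = 118 \left(-25\right) - 4 = -2950 - 4 = -2954$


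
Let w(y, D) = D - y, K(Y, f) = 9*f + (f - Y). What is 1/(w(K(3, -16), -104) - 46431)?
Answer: -1/46372 ≈ -2.1565e-5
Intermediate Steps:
K(Y, f) = -Y + 10*f
1/(w(K(3, -16), -104) - 46431) = 1/((-104 - (-1*3 + 10*(-16))) - 46431) = 1/((-104 - (-3 - 160)) - 46431) = 1/((-104 - 1*(-163)) - 46431) = 1/((-104 + 163) - 46431) = 1/(59 - 46431) = 1/(-46372) = -1/46372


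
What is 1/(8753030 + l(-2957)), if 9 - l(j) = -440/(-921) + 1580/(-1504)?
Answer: 346296/3031142591899 ≈ 1.1425e-7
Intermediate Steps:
l(j) = 3315019/346296 (l(j) = 9 - (-440/(-921) + 1580/(-1504)) = 9 - (-440*(-1/921) + 1580*(-1/1504)) = 9 - (440/921 - 395/376) = 9 - 1*(-198355/346296) = 9 + 198355/346296 = 3315019/346296)
1/(8753030 + l(-2957)) = 1/(8753030 + 3315019/346296) = 1/(3031142591899/346296) = 346296/3031142591899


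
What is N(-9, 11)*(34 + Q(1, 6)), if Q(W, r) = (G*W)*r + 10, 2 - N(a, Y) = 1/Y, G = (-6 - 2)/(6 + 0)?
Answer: 756/11 ≈ 68.727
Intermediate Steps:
G = -4/3 (G = -8/6 = -8*⅙ = -4/3 ≈ -1.3333)
N(a, Y) = 2 - 1/Y
Q(W, r) = 10 - 4*W*r/3 (Q(W, r) = (-4*W/3)*r + 10 = -4*W*r/3 + 10 = 10 - 4*W*r/3)
N(-9, 11)*(34 + Q(1, 6)) = (2 - 1/11)*(34 + (10 - 4/3*1*6)) = (2 - 1*1/11)*(34 + (10 - 8)) = (2 - 1/11)*(34 + 2) = (21/11)*36 = 756/11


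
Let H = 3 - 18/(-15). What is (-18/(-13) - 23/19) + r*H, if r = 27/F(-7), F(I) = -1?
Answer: -139834/1235 ≈ -113.23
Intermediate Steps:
r = -27 (r = 27/(-1) = 27*(-1) = -27)
H = 21/5 (H = 3 - 18*(-1)/15 = 3 - 1*(-6/5) = 3 + 6/5 = 21/5 ≈ 4.2000)
(-18/(-13) - 23/19) + r*H = (-18/(-13) - 23/19) - 27*21/5 = (-18*(-1/13) - 23*1/19) - 567/5 = (18/13 - 23/19) - 567/5 = 43/247 - 567/5 = -139834/1235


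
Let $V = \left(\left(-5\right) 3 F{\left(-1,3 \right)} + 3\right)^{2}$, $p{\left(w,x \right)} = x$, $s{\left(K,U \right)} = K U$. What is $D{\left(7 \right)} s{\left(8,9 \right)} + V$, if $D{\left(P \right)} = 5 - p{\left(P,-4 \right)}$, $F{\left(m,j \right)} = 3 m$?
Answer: $2952$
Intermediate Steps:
$V = 2304$ ($V = \left(\left(-5\right) 3 \cdot 3 \left(-1\right) + 3\right)^{2} = \left(\left(-15\right) \left(-3\right) + 3\right)^{2} = \left(45 + 3\right)^{2} = 48^{2} = 2304$)
$D{\left(P \right)} = 9$ ($D{\left(P \right)} = 5 - -4 = 5 + 4 = 9$)
$D{\left(7 \right)} s{\left(8,9 \right)} + V = 9 \cdot 8 \cdot 9 + 2304 = 9 \cdot 72 + 2304 = 648 + 2304 = 2952$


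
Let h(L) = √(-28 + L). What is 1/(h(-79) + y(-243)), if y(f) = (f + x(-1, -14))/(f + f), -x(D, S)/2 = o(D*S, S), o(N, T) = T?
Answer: 104490/25319197 - 236196*I*√107/25319197 ≈ 0.0041269 - 0.096497*I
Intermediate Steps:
x(D, S) = -2*S
y(f) = (28 + f)/(2*f) (y(f) = (f - 2*(-14))/(f + f) = (f + 28)/((2*f)) = (28 + f)*(1/(2*f)) = (28 + f)/(2*f))
1/(h(-79) + y(-243)) = 1/(√(-28 - 79) + (½)*(28 - 243)/(-243)) = 1/(√(-107) + (½)*(-1/243)*(-215)) = 1/(I*√107 + 215/486) = 1/(215/486 + I*√107)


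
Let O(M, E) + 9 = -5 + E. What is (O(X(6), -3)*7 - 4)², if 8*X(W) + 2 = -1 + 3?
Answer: 15129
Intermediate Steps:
X(W) = 0 (X(W) = -¼ + (-1 + 3)/8 = -¼ + (⅛)*2 = -¼ + ¼ = 0)
O(M, E) = -14 + E (O(M, E) = -9 + (-5 + E) = -14 + E)
(O(X(6), -3)*7 - 4)² = ((-14 - 3)*7 - 4)² = (-17*7 - 4)² = (-119 - 4)² = (-123)² = 15129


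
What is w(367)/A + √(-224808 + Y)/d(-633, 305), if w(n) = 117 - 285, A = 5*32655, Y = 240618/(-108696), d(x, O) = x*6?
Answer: -8/7775 - I*√376430314951/4914612 ≈ -0.0010289 - 0.12484*I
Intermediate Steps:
d(x, O) = 6*x
Y = -5729/2588 (Y = 240618*(-1/108696) = -5729/2588 ≈ -2.2137)
A = 163275
w(n) = -168
w(367)/A + √(-224808 + Y)/d(-633, 305) = -168/163275 + √(-224808 - 5729/2588)/((6*(-633))) = -168*1/163275 + √(-581808833/2588)/(-3798) = -8/7775 + (I*√376430314951/1294)*(-1/3798) = -8/7775 - I*√376430314951/4914612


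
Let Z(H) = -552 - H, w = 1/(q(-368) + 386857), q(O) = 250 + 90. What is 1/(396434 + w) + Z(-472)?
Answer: -12279844052723/153498055499 ≈ -80.000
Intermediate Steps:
q(O) = 340
w = 1/387197 (w = 1/(340 + 386857) = 1/387197 ≈ 2.5827e-6)
1/(396434 + w) + Z(-472) = 1/(396434 + 1/387197) + (-552 - 1*(-472)) = 1/(153498055499/387197) + (-552 + 472) = 387197/153498055499 - 80 = -12279844052723/153498055499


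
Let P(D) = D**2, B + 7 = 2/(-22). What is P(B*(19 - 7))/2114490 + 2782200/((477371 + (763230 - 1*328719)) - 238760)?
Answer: 19789576192492/4783902174205 ≈ 4.1367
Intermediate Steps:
B = -78/11 (B = -7 + 2/(-22) = -7 + 2*(-1/22) = -7 - 1/11 = -78/11 ≈ -7.0909)
P(B*(19 - 7))/2114490 + 2782200/((477371 + (763230 - 1*328719)) - 238760) = (-78*(19 - 7)/11)**2/2114490 + 2782200/((477371 + (763230 - 1*328719)) - 238760) = (-78/11*12)**2*(1/2114490) + 2782200/((477371 + (763230 - 328719)) - 238760) = (-936/11)**2*(1/2114490) + 2782200/((477371 + 434511) - 238760) = (876096/121)*(1/2114490) + 2782200/(911882 - 238760) = 146016/42642215 + 2782200/673122 = 146016/42642215 + 2782200*(1/673122) = 146016/42642215 + 463700/112187 = 19789576192492/4783902174205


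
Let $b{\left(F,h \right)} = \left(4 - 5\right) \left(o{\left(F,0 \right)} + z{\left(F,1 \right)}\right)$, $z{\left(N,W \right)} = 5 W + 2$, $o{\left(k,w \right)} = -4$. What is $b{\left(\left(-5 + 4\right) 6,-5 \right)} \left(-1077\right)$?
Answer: $3231$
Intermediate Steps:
$z{\left(N,W \right)} = 2 + 5 W$
$b{\left(F,h \right)} = -3$ ($b{\left(F,h \right)} = \left(4 - 5\right) \left(-4 + \left(2 + 5 \cdot 1\right)\right) = - (-4 + \left(2 + 5\right)) = - (-4 + 7) = \left(-1\right) 3 = -3$)
$b{\left(\left(-5 + 4\right) 6,-5 \right)} \left(-1077\right) = \left(-3\right) \left(-1077\right) = 3231$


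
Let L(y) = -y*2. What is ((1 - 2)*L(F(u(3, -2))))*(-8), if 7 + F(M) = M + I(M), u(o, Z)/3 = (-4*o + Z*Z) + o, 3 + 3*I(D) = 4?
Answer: 1040/3 ≈ 346.67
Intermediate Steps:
I(D) = 1/3 (I(D) = -1 + (1/3)*4 = -1 + 4/3 = 1/3)
u(o, Z) = -9*o + 3*Z**2 (u(o, Z) = 3*((-4*o + Z*Z) + o) = 3*((-4*o + Z**2) + o) = 3*((Z**2 - 4*o) + o) = 3*(Z**2 - 3*o) = -9*o + 3*Z**2)
F(M) = -20/3 + M (F(M) = -7 + (M + 1/3) = -7 + (1/3 + M) = -20/3 + M)
L(y) = -2*y
((1 - 2)*L(F(u(3, -2))))*(-8) = ((1 - 2)*(-2*(-20/3 + (-9*3 + 3*(-2)**2))))*(-8) = -(-2)*(-20/3 + (-27 + 3*4))*(-8) = -(-2)*(-20/3 + (-27 + 12))*(-8) = -(-2)*(-20/3 - 15)*(-8) = -(-2)*(-65)/3*(-8) = -1*130/3*(-8) = -130/3*(-8) = 1040/3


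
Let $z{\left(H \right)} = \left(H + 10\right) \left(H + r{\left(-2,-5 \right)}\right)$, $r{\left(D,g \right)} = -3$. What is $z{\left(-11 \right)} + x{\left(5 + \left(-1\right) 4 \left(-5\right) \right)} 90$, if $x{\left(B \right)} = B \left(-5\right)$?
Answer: $-11236$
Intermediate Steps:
$x{\left(B \right)} = - 5 B$
$z{\left(H \right)} = \left(-3 + H\right) \left(10 + H\right)$ ($z{\left(H \right)} = \left(H + 10\right) \left(H - 3\right) = \left(10 + H\right) \left(-3 + H\right) = \left(-3 + H\right) \left(10 + H\right)$)
$z{\left(-11 \right)} + x{\left(5 + \left(-1\right) 4 \left(-5\right) \right)} 90 = \left(-30 + \left(-11\right)^{2} + 7 \left(-11\right)\right) + - 5 \left(5 + \left(-1\right) 4 \left(-5\right)\right) 90 = \left(-30 + 121 - 77\right) + - 5 \left(5 - -20\right) 90 = 14 + - 5 \left(5 + 20\right) 90 = 14 + \left(-5\right) 25 \cdot 90 = 14 - 11250 = -11236$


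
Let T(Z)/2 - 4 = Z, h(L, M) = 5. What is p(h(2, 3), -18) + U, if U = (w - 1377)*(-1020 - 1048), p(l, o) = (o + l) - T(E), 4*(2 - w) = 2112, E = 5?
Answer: 3935373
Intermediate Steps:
T(Z) = 8 + 2*Z
w = -526 (w = 2 - ¼*2112 = 2 - 528 = -526)
p(l, o) = -18 + l + o (p(l, o) = (o + l) - (8 + 2*5) = (l + o) - (8 + 10) = (l + o) - 1*18 = (l + o) - 18 = -18 + l + o)
U = 3935404 (U = (-526 - 1377)*(-1020 - 1048) = -1903*(-2068) = 3935404)
p(h(2, 3), -18) + U = (-18 + 5 - 18) + 3935404 = -31 + 3935404 = 3935373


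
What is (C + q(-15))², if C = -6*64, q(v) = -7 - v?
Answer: 141376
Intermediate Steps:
C = -384
(C + q(-15))² = (-384 + (-7 - 1*(-15)))² = (-384 + (-7 + 15))² = (-384 + 8)² = (-376)² = 141376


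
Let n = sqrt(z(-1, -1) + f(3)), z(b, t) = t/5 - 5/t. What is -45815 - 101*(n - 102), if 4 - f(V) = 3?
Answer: -35513 - 101*sqrt(145)/5 ≈ -35756.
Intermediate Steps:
f(V) = 1 (f(V) = 4 - 1*3 = 4 - 3 = 1)
z(b, t) = -5/t + t/5 (z(b, t) = t*(1/5) - 5/t = t/5 - 5/t = -5/t + t/5)
n = sqrt(145)/5 (n = sqrt((-5/(-1) + (1/5)*(-1)) + 1) = sqrt((-5*(-1) - 1/5) + 1) = sqrt((5 - 1/5) + 1) = sqrt(24/5 + 1) = sqrt(29/5) = sqrt(145)/5 ≈ 2.4083)
-45815 - 101*(n - 102) = -45815 - 101*(sqrt(145)/5 - 102) = -45815 - 101*(-102 + sqrt(145)/5) = -45815 - (-10302 + 101*sqrt(145)/5) = -45815 + (10302 - 101*sqrt(145)/5) = -35513 - 101*sqrt(145)/5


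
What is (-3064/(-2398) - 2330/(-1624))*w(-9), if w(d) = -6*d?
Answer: 71302113/486794 ≈ 146.47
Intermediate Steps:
(-3064/(-2398) - 2330/(-1624))*w(-9) = (-3064/(-2398) - 2330/(-1624))*(-6*(-9)) = (-3064*(-1/2398) - 2330*(-1/1624))*54 = (1532/1199 + 1165/812)*54 = (2640819/973588)*54 = 71302113/486794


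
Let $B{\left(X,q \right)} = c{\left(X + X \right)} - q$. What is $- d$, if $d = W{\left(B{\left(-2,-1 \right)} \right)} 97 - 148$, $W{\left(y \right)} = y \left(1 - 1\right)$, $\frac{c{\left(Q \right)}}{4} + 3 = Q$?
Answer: $148$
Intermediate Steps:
$c{\left(Q \right)} = -12 + 4 Q$
$B{\left(X,q \right)} = -12 - q + 8 X$ ($B{\left(X,q \right)} = \left(-12 + 4 \left(X + X\right)\right) - q = \left(-12 + 4 \cdot 2 X\right) - q = \left(-12 + 8 X\right) - q = -12 - q + 8 X$)
$W{\left(y \right)} = 0$ ($W{\left(y \right)} = y 0 = 0$)
$d = -148$ ($d = 0 \cdot 97 - 148 = 0 - 148 = -148$)
$- d = \left(-1\right) \left(-148\right) = 148$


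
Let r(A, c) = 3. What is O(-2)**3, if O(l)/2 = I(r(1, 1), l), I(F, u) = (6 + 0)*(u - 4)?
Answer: -373248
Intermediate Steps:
I(F, u) = -24 + 6*u (I(F, u) = 6*(-4 + u) = -24 + 6*u)
O(l) = -48 + 12*l (O(l) = 2*(-24 + 6*l) = -48 + 12*l)
O(-2)**3 = (-48 + 12*(-2))**3 = (-48 - 24)**3 = (-72)**3 = -373248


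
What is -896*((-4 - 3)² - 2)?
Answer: -42112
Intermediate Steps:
-896*((-4 - 3)² - 2) = -896*((-7)² - 2) = -896*(49 - 2) = -42112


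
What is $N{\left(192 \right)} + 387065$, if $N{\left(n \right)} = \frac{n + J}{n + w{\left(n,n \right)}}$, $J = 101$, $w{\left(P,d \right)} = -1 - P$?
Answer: $386772$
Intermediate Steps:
$N{\left(n \right)} = -101 - n$ ($N{\left(n \right)} = \frac{n + 101}{n - \left(1 + n\right)} = \frac{101 + n}{-1} = \left(101 + n\right) \left(-1\right) = -101 - n$)
$N{\left(192 \right)} + 387065 = \left(-101 - 192\right) + 387065 = -293 + 387065 = 386772$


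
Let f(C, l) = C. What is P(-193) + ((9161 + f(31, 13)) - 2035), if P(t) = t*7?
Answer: 5806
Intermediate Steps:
P(t) = 7*t
P(-193) + ((9161 + f(31, 13)) - 2035) = 7*(-193) + ((9161 + 31) - 2035) = -1351 + (9192 - 2035) = -1351 + 7157 = 5806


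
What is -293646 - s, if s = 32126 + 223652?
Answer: -549424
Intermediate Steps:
s = 255778
-293646 - s = -293646 - 1*255778 = -293646 - 255778 = -549424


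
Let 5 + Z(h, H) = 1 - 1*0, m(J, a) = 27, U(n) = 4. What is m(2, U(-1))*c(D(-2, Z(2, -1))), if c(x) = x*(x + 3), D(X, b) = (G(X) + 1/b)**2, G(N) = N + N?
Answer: 2629611/256 ≈ 10272.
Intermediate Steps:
G(N) = 2*N
Z(h, H) = -4 (Z(h, H) = -5 + (1 - 1*0) = -5 + (1 + 0) = -5 + 1 = -4)
D(X, b) = (1/b + 2*X)**2 (D(X, b) = (2*X + 1/b)**2 = (1/b + 2*X)**2)
c(x) = x*(3 + x)
m(2, U(-1))*c(D(-2, Z(2, -1))) = 27*(((1 + 2*(-2)*(-4))**2/(-4)**2)*(3 + (1 + 2*(-2)*(-4))**2/(-4)**2)) = 27*(((1 + 16)**2/16)*(3 + (1 + 16)**2/16)) = 27*(((1/16)*17**2)*(3 + (1/16)*17**2)) = 27*(((1/16)*289)*(3 + (1/16)*289)) = 27*(289*(3 + 289/16)/16) = 27*((289/16)*(337/16)) = 27*(97393/256) = 2629611/256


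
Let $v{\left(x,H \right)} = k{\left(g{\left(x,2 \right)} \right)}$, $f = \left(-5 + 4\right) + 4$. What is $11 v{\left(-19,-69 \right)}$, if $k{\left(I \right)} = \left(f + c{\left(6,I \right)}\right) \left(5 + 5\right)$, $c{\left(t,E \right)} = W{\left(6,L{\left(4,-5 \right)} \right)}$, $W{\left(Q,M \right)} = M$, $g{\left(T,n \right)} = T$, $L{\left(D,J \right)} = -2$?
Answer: $110$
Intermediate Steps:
$f = 3$ ($f = -1 + 4 = 3$)
$c{\left(t,E \right)} = -2$
$k{\left(I \right)} = 10$ ($k{\left(I \right)} = \left(3 - 2\right) \left(5 + 5\right) = 1 \cdot 10 = 10$)
$v{\left(x,H \right)} = 10$
$11 v{\left(-19,-69 \right)} = 11 \cdot 10 = 110$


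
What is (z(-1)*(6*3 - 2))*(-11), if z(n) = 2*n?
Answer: 352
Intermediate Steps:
(z(-1)*(6*3 - 2))*(-11) = ((2*(-1))*(6*3 - 2))*(-11) = -2*(18 - 2)*(-11) = -2*16*(-11) = -32*(-11) = 352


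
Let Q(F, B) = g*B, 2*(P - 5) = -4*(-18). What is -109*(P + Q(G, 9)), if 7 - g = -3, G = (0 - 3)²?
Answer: -14279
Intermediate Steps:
G = 9 (G = (-3)² = 9)
g = 10 (g = 7 - 1*(-3) = 7 + 3 = 10)
P = 41 (P = 5 + (-4*(-18))/2 = 5 + (½)*72 = 5 + 36 = 41)
Q(F, B) = 10*B
-109*(P + Q(G, 9)) = -109*(41 + 10*9) = -109*(41 + 90) = -109*131 = -14279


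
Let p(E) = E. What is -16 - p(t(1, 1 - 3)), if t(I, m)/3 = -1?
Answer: -13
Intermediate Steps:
t(I, m) = -3 (t(I, m) = 3*(-1) = -3)
-16 - p(t(1, 1 - 3)) = -16 - 1*(-3) = -16 + 3 = -13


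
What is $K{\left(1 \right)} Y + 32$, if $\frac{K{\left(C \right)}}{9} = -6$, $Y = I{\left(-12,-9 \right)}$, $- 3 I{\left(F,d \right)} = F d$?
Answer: $1976$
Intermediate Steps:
$I{\left(F,d \right)} = - \frac{F d}{3}$
$Y = -36$ ($Y = \left(- \frac{1}{3}\right) \left(-12\right) \left(-9\right) = -36$)
$K{\left(C \right)} = -54$ ($K{\left(C \right)} = 9 \left(-6\right) = -54$)
$K{\left(1 \right)} Y + 32 = \left(-54\right) \left(-36\right) + 32 = 1944 + 32 = 1976$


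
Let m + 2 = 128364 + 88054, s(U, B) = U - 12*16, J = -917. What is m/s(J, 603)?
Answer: -216416/1109 ≈ -195.15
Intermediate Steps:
s(U, B) = -192 + U (s(U, B) = U - 192 = -192 + U)
m = 216416 (m = -2 + (128364 + 88054) = -2 + 216418 = 216416)
m/s(J, 603) = 216416/(-192 - 917) = 216416/(-1109) = 216416*(-1/1109) = -216416/1109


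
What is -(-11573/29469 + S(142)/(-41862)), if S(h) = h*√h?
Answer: 11573/29469 + 71*√142/20931 ≈ 0.43314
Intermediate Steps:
S(h) = h^(3/2)
-(-11573/29469 + S(142)/(-41862)) = -(-11573/29469 + 142^(3/2)/(-41862)) = -(-11573*1/29469 + (142*√142)*(-1/41862)) = -(-11573/29469 - 71*√142/20931) = 11573/29469 + 71*√142/20931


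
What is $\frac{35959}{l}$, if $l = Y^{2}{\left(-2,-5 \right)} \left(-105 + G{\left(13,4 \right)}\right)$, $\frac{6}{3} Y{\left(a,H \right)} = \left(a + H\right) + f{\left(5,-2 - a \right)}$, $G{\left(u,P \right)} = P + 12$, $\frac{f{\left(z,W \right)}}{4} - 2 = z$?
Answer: $- \frac{20548}{5607} \approx -3.6647$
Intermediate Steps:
$f{\left(z,W \right)} = 8 + 4 z$
$G{\left(u,P \right)} = 12 + P$
$Y{\left(a,H \right)} = 14 + \frac{H}{2} + \frac{a}{2}$ ($Y{\left(a,H \right)} = \frac{\left(a + H\right) + \left(8 + 4 \cdot 5\right)}{2} = \frac{\left(H + a\right) + \left(8 + 20\right)}{2} = \frac{\left(H + a\right) + 28}{2} = \frac{28 + H + a}{2} = 14 + \frac{H}{2} + \frac{a}{2}$)
$l = - \frac{39249}{4}$ ($l = \left(14 + \frac{1}{2} \left(-5\right) + \frac{1}{2} \left(-2\right)\right)^{2} \left(-105 + \left(12 + 4\right)\right) = \left(14 - \frac{5}{2} - 1\right)^{2} \left(-105 + 16\right) = \left(\frac{21}{2}\right)^{2} \left(-89\right) = \frac{441}{4} \left(-89\right) = - \frac{39249}{4} \approx -9812.3$)
$\frac{35959}{l} = \frac{35959}{- \frac{39249}{4}} = 35959 \left(- \frac{4}{39249}\right) = - \frac{20548}{5607}$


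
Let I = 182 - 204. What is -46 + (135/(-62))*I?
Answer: 59/31 ≈ 1.9032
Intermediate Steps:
I = -22
-46 + (135/(-62))*I = -46 + (135/(-62))*(-22) = -46 + (135*(-1/62))*(-22) = -46 - 135/62*(-22) = -46 + 1485/31 = 59/31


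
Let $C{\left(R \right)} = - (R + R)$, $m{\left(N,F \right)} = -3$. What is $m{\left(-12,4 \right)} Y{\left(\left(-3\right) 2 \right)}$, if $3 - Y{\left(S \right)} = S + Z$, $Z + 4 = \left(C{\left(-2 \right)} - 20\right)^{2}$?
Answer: $729$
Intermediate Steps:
$C{\left(R \right)} = - 2 R$
$Z = 252$ ($Z = -4 + \left(\left(-2\right) \left(-2\right) - 20\right)^{2} = -4 + \left(4 - 20\right)^{2} = -4 + \left(-16\right)^{2} = -4 + 256 = 252$)
$Y{\left(S \right)} = -249 - S$ ($Y{\left(S \right)} = 3 - \left(S + 252\right) = 3 - \left(252 + S\right) = -249 - S$)
$m{\left(-12,4 \right)} Y{\left(\left(-3\right) 2 \right)} = - 3 \left(-249 - \left(-3\right) 2\right) = - 3 \left(-249 - -6\right) = - 3 \left(-249 + 6\right) = \left(-3\right) \left(-243\right) = 729$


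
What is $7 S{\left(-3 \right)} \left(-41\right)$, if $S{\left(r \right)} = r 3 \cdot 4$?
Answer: $10332$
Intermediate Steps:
$S{\left(r \right)} = 12 r$ ($S{\left(r \right)} = 3 r 4 = 12 r$)
$7 S{\left(-3 \right)} \left(-41\right) = 7 \cdot 12 \left(-3\right) \left(-41\right) = 7 \left(-36\right) \left(-41\right) = \left(-252\right) \left(-41\right) = 10332$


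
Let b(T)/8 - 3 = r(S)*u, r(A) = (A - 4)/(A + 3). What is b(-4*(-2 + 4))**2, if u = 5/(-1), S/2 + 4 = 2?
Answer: 87616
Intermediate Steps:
S = -4 (S = -8 + 2*2 = -8 + 4 = -4)
r(A) = (-4 + A)/(3 + A)
u = -5 (u = 5*(-1) = -5)
b(T) = -296 (b(T) = 24 + 8*(((-4 - 4)/(3 - 4))*(-5)) = 24 + 8*((-8/(-1))*(-5)) = 24 + 8*(-1*(-8)*(-5)) = 24 + 8*(8*(-5)) = 24 + 8*(-40) = 24 - 320 = -296)
b(-4*(-2 + 4))**2 = (-296)**2 = 87616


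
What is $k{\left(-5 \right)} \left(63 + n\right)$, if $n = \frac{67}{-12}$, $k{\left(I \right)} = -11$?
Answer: $- \frac{7579}{12} \approx -631.58$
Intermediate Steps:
$n = - \frac{67}{12}$ ($n = 67 \left(- \frac{1}{12}\right) = - \frac{67}{12} \approx -5.5833$)
$k{\left(-5 \right)} \left(63 + n\right) = - 11 \left(63 - \frac{67}{12}\right) = \left(-11\right) \frac{689}{12} = - \frac{7579}{12}$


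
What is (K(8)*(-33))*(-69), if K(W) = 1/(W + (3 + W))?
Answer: 2277/19 ≈ 119.84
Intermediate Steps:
K(W) = 1/(3 + 2*W)
(K(8)*(-33))*(-69) = (-33/(3 + 2*8))*(-69) = (-33/(3 + 16))*(-69) = (-33/19)*(-69) = ((1/19)*(-33))*(-69) = -33/19*(-69) = 2277/19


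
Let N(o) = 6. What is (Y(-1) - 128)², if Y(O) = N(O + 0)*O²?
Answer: 14884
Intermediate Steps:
Y(O) = 6*O²
(Y(-1) - 128)² = (6*(-1)² - 128)² = (6*1 - 128)² = (6 - 128)² = (-122)² = 14884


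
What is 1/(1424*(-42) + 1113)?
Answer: -1/58695 ≈ -1.7037e-5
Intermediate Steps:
1/(1424*(-42) + 1113) = 1/(-59808 + 1113) = 1/(-58695) = -1/58695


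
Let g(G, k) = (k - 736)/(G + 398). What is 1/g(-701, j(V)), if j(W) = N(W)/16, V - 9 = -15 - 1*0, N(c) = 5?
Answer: 4848/11771 ≈ 0.41186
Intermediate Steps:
V = -6 (V = 9 + (-15 - 1*0) = 9 + (-15 + 0) = 9 - 15 = -6)
j(W) = 5/16
g(G, k) = (-736 + k)/(398 + G)
1/g(-701, j(V)) = 1/((-736 + 5/16)/(398 - 701)) = 1/(-11771/16/(-303)) = 1/(-1/303*(-11771/16)) = 1/(11771/4848) = 4848/11771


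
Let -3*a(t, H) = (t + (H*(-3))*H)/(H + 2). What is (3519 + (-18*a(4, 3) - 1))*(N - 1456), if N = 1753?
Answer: 5183244/5 ≈ 1.0366e+6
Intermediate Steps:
a(t, H) = -(t - 3*H²)/(3*(2 + H)) (a(t, H) = -(t + (H*(-3))*H)/(3*(H + 2)) = -(t + (-3*H)*H)/(3*(2 + H)) = -(t - 3*H²)/(3*(2 + H)))
(3519 + (-18*a(4, 3) - 1))*(N - 1456) = (3519 + (-18*(3² - ⅓*4)/(2 + 3) - 1))*(1753 - 1456) = (3519 + (-18*(9 - 4/3)/5 - 1))*297 = (3519 + (-18*23/(5*3) - 1))*297 = (3519 + (-18*23/15 - 1))*297 = (3519 + (-138/5 - 1))*297 = (3519 - 143/5)*297 = (17452/5)*297 = 5183244/5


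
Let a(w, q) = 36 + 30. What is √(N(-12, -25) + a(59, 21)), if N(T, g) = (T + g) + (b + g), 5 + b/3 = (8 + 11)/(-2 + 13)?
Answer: 8*I*√11/11 ≈ 2.4121*I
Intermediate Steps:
b = -108/11 (b = -15 + 3*((8 + 11)/(-2 + 13)) = -15 + 3*(19/11) = -15 + 57/11 = -108/11 ≈ -9.8182)
a(w, q) = 66
N(T, g) = -108/11 + T + 2*g (N(T, g) = (T + g) + (-108/11 + g) = -108/11 + T + 2*g)
√(N(-12, -25) + a(59, 21)) = √((-108/11 - 12 + 2*(-25)) + 66) = √((-108/11 - 12 - 50) + 66) = √(-790/11 + 66) = √(-64/11) = 8*I*√11/11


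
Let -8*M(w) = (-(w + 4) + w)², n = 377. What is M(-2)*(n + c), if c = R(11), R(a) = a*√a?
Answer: -754 - 22*√11 ≈ -826.97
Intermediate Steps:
R(a) = a^(3/2)
c = 11*√11 (c = 11^(3/2) = 11*√11 ≈ 36.483)
M(w) = -2 (M(w) = -(-(w + 4) + w)²/8 = -(-(4 + w) + w)²/8 = -((-4 - w) + w)²/8 = -⅛*(-4)² = -⅛*16 = -2)
M(-2)*(n + c) = -2*(377 + 11*√11) = -754 - 22*√11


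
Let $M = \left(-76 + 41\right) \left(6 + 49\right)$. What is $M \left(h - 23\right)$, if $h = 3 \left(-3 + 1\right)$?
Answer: $55825$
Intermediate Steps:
$M = -1925$ ($M = \left(-35\right) 55 = -1925$)
$h = -6$ ($h = 3 \left(-2\right) = -6$)
$M \left(h - 23\right) = - 1925 \left(-6 - 23\right) = \left(-1925\right) \left(-29\right) = 55825$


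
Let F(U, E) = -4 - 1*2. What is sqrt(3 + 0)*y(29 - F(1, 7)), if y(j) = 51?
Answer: 51*sqrt(3) ≈ 88.335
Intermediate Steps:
F(U, E) = -6 (F(U, E) = -4 - 2 = -6)
sqrt(3 + 0)*y(29 - F(1, 7)) = sqrt(3 + 0)*51 = sqrt(3)*51 = 51*sqrt(3)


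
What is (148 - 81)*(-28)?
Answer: -1876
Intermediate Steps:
(148 - 81)*(-28) = 67*(-28) = -1876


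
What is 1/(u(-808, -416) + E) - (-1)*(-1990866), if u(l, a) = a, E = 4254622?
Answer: -8469554082395/4254206 ≈ -1.9909e+6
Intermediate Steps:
1/(u(-808, -416) + E) - (-1)*(-1990866) = 1/(-416 + 4254622) - (-1)*(-1990866) = 1/4254206 - 1*1990866 = 1/4254206 - 1990866 = -8469554082395/4254206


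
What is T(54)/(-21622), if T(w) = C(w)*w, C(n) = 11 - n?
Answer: 1161/10811 ≈ 0.10739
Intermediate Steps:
T(w) = w*(11 - w) (T(w) = (11 - w)*w = w*(11 - w))
T(54)/(-21622) = (54*(11 - 1*54))/(-21622) = (54*(11 - 54))*(-1/21622) = (54*(-43))*(-1/21622) = -2322*(-1/21622) = 1161/10811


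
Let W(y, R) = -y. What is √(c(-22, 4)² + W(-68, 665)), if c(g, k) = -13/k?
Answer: √1257/4 ≈ 8.8636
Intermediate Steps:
√(c(-22, 4)² + W(-68, 665)) = √((-13/4)² - 1*(-68)) = √((-13*¼)² + 68) = √((-13/4)² + 68) = √(169/16 + 68) = √(1257/16) = √1257/4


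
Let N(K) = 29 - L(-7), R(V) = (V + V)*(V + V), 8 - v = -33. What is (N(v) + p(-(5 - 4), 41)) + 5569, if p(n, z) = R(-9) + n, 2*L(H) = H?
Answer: 11849/2 ≈ 5924.5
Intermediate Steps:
v = 41 (v = 8 - 1*(-33) = 8 + 33 = 41)
L(H) = H/2
R(V) = 4*V² (R(V) = (2*V)*(2*V) = 4*V²)
N(K) = 65/2 (N(K) = 29 - (-7)/2 = 29 - 1*(-7/2) = 29 + 7/2 = 65/2)
p(n, z) = 324 + n (p(n, z) = 4*(-9)² + n = 4*81 + n = 324 + n)
(N(v) + p(-(5 - 4), 41)) + 5569 = (65/2 + (324 - (5 - 4))) + 5569 = (65/2 + (324 - 1*1)) + 5569 = (65/2 + (324 - 1)) + 5569 = (65/2 + 323) + 5569 = 711/2 + 5569 = 11849/2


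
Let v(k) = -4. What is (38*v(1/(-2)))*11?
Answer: -1672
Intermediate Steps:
(38*v(1/(-2)))*11 = (38*(-4))*11 = -152*11 = -1672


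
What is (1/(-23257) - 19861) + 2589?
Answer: -401694905/23257 ≈ -17272.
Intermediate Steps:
(1/(-23257) - 19861) + 2589 = (-1/23257 - 19861) + 2589 = -461907278/23257 + 2589 = -401694905/23257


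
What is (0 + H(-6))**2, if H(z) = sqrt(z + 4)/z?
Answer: -1/18 ≈ -0.055556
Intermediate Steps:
H(z) = sqrt(4 + z)/z
(0 + H(-6))**2 = (0 + sqrt(4 - 6)/(-6))**2 = (0 - I*sqrt(2)/6)**2 = (-I*sqrt(2)/6)**2 = -1/18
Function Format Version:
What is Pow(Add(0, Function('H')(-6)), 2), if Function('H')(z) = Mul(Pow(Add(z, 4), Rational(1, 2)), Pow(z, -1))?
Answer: Rational(-1, 18) ≈ -0.055556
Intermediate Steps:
Function('H')(z) = Mul(Pow(z, -1), Pow(Add(4, z), Rational(1, 2))) (Function('H')(z) = Mul(Pow(Add(4, z), Rational(1, 2)), Pow(z, -1)) = Mul(Pow(z, -1), Pow(Add(4, z), Rational(1, 2))))
Pow(Add(0, Function('H')(-6)), 2) = Pow(Add(0, Mul(Pow(-6, -1), Pow(Add(4, -6), Rational(1, 2)))), 2) = Pow(Add(0, Mul(Rational(-1, 6), Pow(-2, Rational(1, 2)))), 2) = Pow(Add(0, Mul(Rational(-1, 6), Mul(I, Pow(2, Rational(1, 2))))), 2) = Pow(Add(0, Mul(Rational(-1, 6), I, Pow(2, Rational(1, 2)))), 2) = Pow(Mul(Rational(-1, 6), I, Pow(2, Rational(1, 2))), 2) = Rational(-1, 18)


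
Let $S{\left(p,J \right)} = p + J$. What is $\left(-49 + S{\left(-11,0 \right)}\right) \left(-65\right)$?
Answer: $3900$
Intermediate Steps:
$S{\left(p,J \right)} = J + p$
$\left(-49 + S{\left(-11,0 \right)}\right) \left(-65\right) = \left(-49 + \left(0 - 11\right)\right) \left(-65\right) = \left(-49 - 11\right) \left(-65\right) = \left(-60\right) \left(-65\right) = 3900$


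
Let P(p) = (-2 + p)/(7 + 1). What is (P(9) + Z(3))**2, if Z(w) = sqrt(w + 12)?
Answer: 1009/64 + 7*sqrt(15)/4 ≈ 22.543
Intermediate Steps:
Z(w) = sqrt(12 + w)
P(p) = -1/4 + p/8 (P(p) = (-2 + p)/8 = (-2 + p)*(1/8) = -1/4 + p/8)
(P(9) + Z(3))**2 = ((-1/4 + (1/8)*9) + sqrt(12 + 3))**2 = ((-1/4 + 9/8) + sqrt(15))**2 = (7/8 + sqrt(15))**2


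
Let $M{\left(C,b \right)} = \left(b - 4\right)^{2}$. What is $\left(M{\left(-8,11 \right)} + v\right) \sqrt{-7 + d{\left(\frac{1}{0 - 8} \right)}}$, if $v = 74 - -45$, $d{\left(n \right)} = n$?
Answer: $42 i \sqrt{114} \approx 448.44 i$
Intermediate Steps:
$M{\left(C,b \right)} = \left(-4 + b\right)^{2}$
$v = 119$ ($v = 74 + 45 = 119$)
$\left(M{\left(-8,11 \right)} + v\right) \sqrt{-7 + d{\left(\frac{1}{0 - 8} \right)}} = \left(\left(-4 + 11\right)^{2} + 119\right) \sqrt{-7 + \frac{1}{0 - 8}} = \left(7^{2} + 119\right) \sqrt{-7 + \frac{1}{-8}} = \left(49 + 119\right) \sqrt{-7 - \frac{1}{8}} = 168 \sqrt{- \frac{57}{8}} = 168 \frac{i \sqrt{114}}{4} = 42 i \sqrt{114}$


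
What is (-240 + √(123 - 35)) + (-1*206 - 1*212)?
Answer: -658 + 2*√22 ≈ -648.62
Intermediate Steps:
(-240 + √(123 - 35)) + (-1*206 - 1*212) = (-240 + √88) + (-206 - 212) = (-240 + 2*√22) - 418 = -658 + 2*√22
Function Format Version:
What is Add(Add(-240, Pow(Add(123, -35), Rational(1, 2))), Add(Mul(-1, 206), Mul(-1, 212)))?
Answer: Add(-658, Mul(2, Pow(22, Rational(1, 2)))) ≈ -648.62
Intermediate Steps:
Add(Add(-240, Pow(Add(123, -35), Rational(1, 2))), Add(Mul(-1, 206), Mul(-1, 212))) = Add(Add(-240, Pow(88, Rational(1, 2))), Add(-206, -212)) = Add(Add(-240, Mul(2, Pow(22, Rational(1, 2)))), -418) = Add(-658, Mul(2, Pow(22, Rational(1, 2))))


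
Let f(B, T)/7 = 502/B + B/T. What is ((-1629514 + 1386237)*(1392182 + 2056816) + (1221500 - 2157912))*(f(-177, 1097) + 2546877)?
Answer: -414933754987901335776616/194169 ≈ -2.1370e+18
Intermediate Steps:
f(B, T) = 3514/B + 7*B/T (f(B, T) = 7*(502/B + B/T) = 3514/B + 7*B/T)
((-1629514 + 1386237)*(1392182 + 2056816) + (1221500 - 2157912))*(f(-177, 1097) + 2546877) = ((-1629514 + 1386237)*(1392182 + 2056816) + (1221500 - 2157912))*((3514/(-177) + 7*(-177)/1097) + 2546877) = (-243277*3448998 - 936412)*((3514*(-1/177) + 7*(-177)*(1/1097)) + 2546877) = (-839061886446 - 936412)*((-3514/177 - 1239/1097) + 2546877) = -839062822858*(-4074161/194169 + 2546877) = -839062822858*494520486052/194169 = -414933754987901335776616/194169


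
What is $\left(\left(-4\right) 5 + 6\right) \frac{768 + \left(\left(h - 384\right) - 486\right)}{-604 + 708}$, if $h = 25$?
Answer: $\frac{539}{52} \approx 10.365$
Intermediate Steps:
$\left(\left(-4\right) 5 + 6\right) \frac{768 + \left(\left(h - 384\right) - 486\right)}{-604 + 708} = \left(\left(-4\right) 5 + 6\right) \frac{768 + \left(\left(25 - 384\right) - 486\right)}{-604 + 708} = \left(-20 + 6\right) \frac{768 - 845}{104} = - 14 \left(768 - 845\right) \frac{1}{104} = - 14 \left(\left(-77\right) \frac{1}{104}\right) = \left(-14\right) \left(- \frac{77}{104}\right) = \frac{539}{52}$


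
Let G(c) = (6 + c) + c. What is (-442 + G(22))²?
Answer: 153664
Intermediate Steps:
G(c) = 6 + 2*c
(-442 + G(22))² = (-442 + (6 + 2*22))² = (-442 + (6 + 44))² = (-442 + 50)² = (-392)² = 153664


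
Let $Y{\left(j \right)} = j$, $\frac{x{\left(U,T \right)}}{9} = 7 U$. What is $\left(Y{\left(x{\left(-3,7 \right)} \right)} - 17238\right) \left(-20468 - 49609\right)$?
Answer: $1221231879$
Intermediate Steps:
$x{\left(U,T \right)} = 63 U$ ($x{\left(U,T \right)} = 9 \cdot 7 U = 63 U$)
$\left(Y{\left(x{\left(-3,7 \right)} \right)} - 17238\right) \left(-20468 - 49609\right) = \left(63 \left(-3\right) - 17238\right) \left(-20468 - 49609\right) = \left(-189 - 17238\right) \left(-70077\right) = \left(-17427\right) \left(-70077\right) = 1221231879$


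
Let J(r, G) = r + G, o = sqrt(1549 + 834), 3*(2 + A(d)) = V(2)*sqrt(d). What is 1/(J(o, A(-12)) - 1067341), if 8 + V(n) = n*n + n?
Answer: 3/(-3202029 + 3*sqrt(2383) - 4*I*sqrt(3)) ≈ -9.3695e-7 + 2.0274e-12*I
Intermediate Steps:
V(n) = -8 + n + n**2 (V(n) = -8 + (n*n + n) = -8 + (n**2 + n) = -8 + (n + n**2) = -8 + n + n**2)
A(d) = -2 - 2*sqrt(d)/3 (A(d) = -2 + ((-8 + 2 + 2**2)*sqrt(d))/3 = -2 + ((-8 + 2 + 4)*sqrt(d))/3 = -2 + (-2*sqrt(d))/3 = -2 - 2*sqrt(d)/3)
o = sqrt(2383) ≈ 48.816
J(r, G) = G + r
1/(J(o, A(-12)) - 1067341) = 1/(((-2 - 4*I*sqrt(3)/3) + sqrt(2383)) - 1067341) = 1/((-2 + sqrt(2383) - 4*I*sqrt(3)/3) - 1067341) = 1/(-1067343 + sqrt(2383) - 4*I*sqrt(3)/3)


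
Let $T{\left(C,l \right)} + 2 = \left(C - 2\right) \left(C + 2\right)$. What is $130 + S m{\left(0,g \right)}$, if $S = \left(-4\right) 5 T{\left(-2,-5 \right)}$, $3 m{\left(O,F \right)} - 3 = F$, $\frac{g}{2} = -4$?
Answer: $\frac{190}{3} \approx 63.333$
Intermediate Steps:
$g = -8$ ($g = 2 \left(-4\right) = -8$)
$T{\left(C,l \right)} = -2 + \left(-2 + C\right) \left(2 + C\right)$ ($T{\left(C,l \right)} = -2 + \left(C - 2\right) \left(C + 2\right) = -2 + \left(-2 + C\right) \left(2 + C\right)$)
$m{\left(O,F \right)} = 1 + \frac{F}{3}$
$S = 40$ ($S = \left(-4\right) 5 \left(-6 + \left(-2\right)^{2}\right) = - 20 \left(-6 + 4\right) = \left(-20\right) \left(-2\right) = 40$)
$130 + S m{\left(0,g \right)} = 130 + 40 \left(1 + \frac{1}{3} \left(-8\right)\right) = 130 + 40 \left(1 - \frac{8}{3}\right) = 130 + 40 \left(- \frac{5}{3}\right) = 130 - \frac{200}{3} = \frac{190}{3}$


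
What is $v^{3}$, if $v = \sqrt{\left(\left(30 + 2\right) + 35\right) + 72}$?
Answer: $139 \sqrt{139} \approx 1638.8$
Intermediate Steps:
$v = \sqrt{139}$ ($v = \sqrt{\left(32 + 35\right) + 72} = \sqrt{67 + 72} = \sqrt{139} \approx 11.79$)
$v^{3} = \left(\sqrt{139}\right)^{3} = 139 \sqrt{139}$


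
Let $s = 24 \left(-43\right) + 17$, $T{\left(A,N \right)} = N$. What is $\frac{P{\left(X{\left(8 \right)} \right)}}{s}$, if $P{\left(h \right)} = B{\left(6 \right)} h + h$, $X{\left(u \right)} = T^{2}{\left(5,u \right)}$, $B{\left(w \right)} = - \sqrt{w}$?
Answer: $- \frac{64}{1015} + \frac{64 \sqrt{6}}{1015} \approx 0.091396$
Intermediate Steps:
$X{\left(u \right)} = u^{2}$
$P{\left(h \right)} = h - h \sqrt{6}$ ($P{\left(h \right)} = - \sqrt{6} h + h = - h \sqrt{6} + h = h - h \sqrt{6}$)
$s = -1015$ ($s = -1032 + 17 = -1015$)
$\frac{P{\left(X{\left(8 \right)} \right)}}{s} = \frac{8^{2} \left(1 - \sqrt{6}\right)}{-1015} = 64 \left(1 - \sqrt{6}\right) \left(- \frac{1}{1015}\right) = \left(64 - 64 \sqrt{6}\right) \left(- \frac{1}{1015}\right) = - \frac{64}{1015} + \frac{64 \sqrt{6}}{1015}$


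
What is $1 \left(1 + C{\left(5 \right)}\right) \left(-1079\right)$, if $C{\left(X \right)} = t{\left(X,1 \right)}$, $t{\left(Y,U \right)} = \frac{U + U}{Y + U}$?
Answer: $- \frac{4316}{3} \approx -1438.7$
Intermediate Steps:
$t{\left(Y,U \right)} = \frac{2 U}{U + Y}$
$C{\left(X \right)} = \frac{2}{1 + X}$ ($C{\left(X \right)} = 2 \cdot 1 \frac{1}{1 + X} = \frac{2}{1 + X}$)
$1 \left(1 + C{\left(5 \right)}\right) \left(-1079\right) = 1 \left(1 + \frac{2}{1 + 5}\right) \left(-1079\right) = 1 \left(1 + \frac{2}{6}\right) \left(-1079\right) = 1 \left(1 + 2 \cdot \frac{1}{6}\right) \left(-1079\right) = 1 \left(1 + \frac{1}{3}\right) \left(-1079\right) = 1 \cdot \frac{4}{3} \left(-1079\right) = \frac{4}{3} \left(-1079\right) = - \frac{4316}{3}$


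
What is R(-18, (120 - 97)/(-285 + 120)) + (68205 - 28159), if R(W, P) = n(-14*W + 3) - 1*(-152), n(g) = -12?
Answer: 40186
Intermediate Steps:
R(W, P) = 140 (R(W, P) = -12 - 1*(-152) = -12 + 152 = 140)
R(-18, (120 - 97)/(-285 + 120)) + (68205 - 28159) = 140 + (68205 - 28159) = 140 + 40046 = 40186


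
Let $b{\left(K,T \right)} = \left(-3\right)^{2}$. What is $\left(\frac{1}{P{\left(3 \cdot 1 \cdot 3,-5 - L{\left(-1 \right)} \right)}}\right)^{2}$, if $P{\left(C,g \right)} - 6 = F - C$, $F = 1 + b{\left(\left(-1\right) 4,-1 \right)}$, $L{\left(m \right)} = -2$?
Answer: $\frac{1}{49} \approx 0.020408$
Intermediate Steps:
$b{\left(K,T \right)} = 9$
$F = 10$ ($F = 1 + 9 = 10$)
$P{\left(C,g \right)} = 16 - C$ ($P{\left(C,g \right)} = 6 - \left(-10 + C\right) = 16 - C$)
$\left(\frac{1}{P{\left(3 \cdot 1 \cdot 3,-5 - L{\left(-1 \right)} \right)}}\right)^{2} = \left(\frac{1}{16 - 3 \cdot 1 \cdot 3}\right)^{2} = \left(\frac{1}{16 - 3 \cdot 3}\right)^{2} = \left(\frac{1}{16 - 9}\right)^{2} = \left(\frac{1}{7}\right)^{2} = \frac{1}{49}$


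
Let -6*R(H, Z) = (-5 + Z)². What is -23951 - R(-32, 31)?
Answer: -71515/3 ≈ -23838.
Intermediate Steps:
R(H, Z) = -(-5 + Z)²/6
-23951 - R(-32, 31) = -23951 - (-1)*(-5 + 31)²/6 = -23951 - (-1)*26²/6 = -23951 - (-1)*676/6 = -23951 - 1*(-338/3) = -23951 + 338/3 = -71515/3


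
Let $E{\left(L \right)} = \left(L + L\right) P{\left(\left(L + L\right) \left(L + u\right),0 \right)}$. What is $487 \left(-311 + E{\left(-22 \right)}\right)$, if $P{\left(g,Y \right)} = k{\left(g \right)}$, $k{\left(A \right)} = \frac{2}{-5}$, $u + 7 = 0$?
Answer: $- \frac{714429}{5} \approx -1.4289 \cdot 10^{5}$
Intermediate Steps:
$u = -7$ ($u = -7 + 0 = -7$)
$k{\left(A \right)} = - \frac{2}{5}$ ($k{\left(A \right)} = 2 \left(- \frac{1}{5}\right) = - \frac{2}{5}$)
$P{\left(g,Y \right)} = - \frac{2}{5}$
$E{\left(L \right)} = - \frac{4 L}{5}$ ($E{\left(L \right)} = \left(L + L\right) \left(- \frac{2}{5}\right) = 2 L \left(- \frac{2}{5}\right) = - \frac{4 L}{5}$)
$487 \left(-311 + E{\left(-22 \right)}\right) = 487 \left(-311 - - \frac{88}{5}\right) = 487 \left(-311 + \frac{88}{5}\right) = 487 \left(- \frac{1467}{5}\right) = - \frac{714429}{5}$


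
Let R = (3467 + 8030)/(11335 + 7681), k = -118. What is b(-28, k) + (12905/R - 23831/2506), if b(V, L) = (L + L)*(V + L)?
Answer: 1607430547665/28811482 ≈ 55791.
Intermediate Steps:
b(V, L) = 2*L*(L + V) (b(V, L) = (2*L)*(L + V) = 2*L*(L + V))
R = 11497/19016 ≈ 0.60460
b(-28, k) + (12905/R - 23831/2506) = 2*(-118)*(-118 - 28) + (12905/(11497/19016) - 23831/2506) = 2*(-118)*(-146) + (12905*(19016/11497) - 23831*1/2506) = 34456 + (245401480/11497 - 23831/2506) = 34456 + 614702123873/28811482 = 1607430547665/28811482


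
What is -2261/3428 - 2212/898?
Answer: -4806557/1539172 ≈ -3.1228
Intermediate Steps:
-2261/3428 - 2212/898 = -2261*1/3428 - 2212*1/898 = -2261/3428 - 1106/449 = -4806557/1539172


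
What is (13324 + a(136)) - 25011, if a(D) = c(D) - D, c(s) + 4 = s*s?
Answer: 6669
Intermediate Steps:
c(s) = -4 + s**2 (c(s) = -4 + s*s = -4 + s**2)
a(D) = -4 + D**2 - D (a(D) = (-4 + D**2) - D = -4 + D**2 - D)
(13324 + a(136)) - 25011 = (13324 + (-4 + 136**2 - 1*136)) - 25011 = (13324 + (-4 + 18496 - 136)) - 25011 = (13324 + 18356) - 25011 = 31680 - 25011 = 6669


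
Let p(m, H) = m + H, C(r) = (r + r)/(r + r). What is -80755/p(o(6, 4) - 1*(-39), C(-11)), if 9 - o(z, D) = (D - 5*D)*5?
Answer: -80755/129 ≈ -626.01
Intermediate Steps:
o(z, D) = 9 + 20*D (o(z, D) = 9 - (D - 5*D)*5 = 9 - (-4*D)*5 = 9 - (-20)*D = 9 + 20*D)
C(r) = 1 (C(r) = (2*r)/((2*r)) = (2*r)*(1/(2*r)) = 1)
p(m, H) = H + m
-80755/p(o(6, 4) - 1*(-39), C(-11)) = -80755/(1 + ((9 + 20*4) - 1*(-39))) = -80755/(1 + ((9 + 80) + 39)) = -80755/(1 + (89 + 39)) = -80755/(1 + 128) = -80755/129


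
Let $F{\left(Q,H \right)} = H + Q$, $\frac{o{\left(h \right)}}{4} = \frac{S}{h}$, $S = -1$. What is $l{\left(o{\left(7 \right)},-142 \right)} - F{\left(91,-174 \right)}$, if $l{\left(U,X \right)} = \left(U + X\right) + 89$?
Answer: $\frac{206}{7} \approx 29.429$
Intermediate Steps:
$o{\left(h \right)} = - \frac{4}{h}$ ($o{\left(h \right)} = 4 \left(- \frac{1}{h}\right) = - \frac{4}{h}$)
$l{\left(U,X \right)} = 89 + U + X$
$l{\left(o{\left(7 \right)},-142 \right)} - F{\left(91,-174 \right)} = \left(89 - \frac{4}{7} - 142\right) - \left(-174 + 91\right) = \left(89 - \frac{4}{7} - 142\right) - -83 = \left(89 - \frac{4}{7} - 142\right) + 83 = - \frac{375}{7} + 83 = \frac{206}{7}$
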